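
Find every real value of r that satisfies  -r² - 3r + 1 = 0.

Discriminant: (-3)² − 4·(-1)·1 = 13.
Quadratic formula: r = (3 ± √13) / (-2).
So r = -√(13)/2 - 3/2 ≈ -3.3028 or r = -3/2 + √(13)/2 ≈ 0.3028.

r = -3.3028 or r = 0.3028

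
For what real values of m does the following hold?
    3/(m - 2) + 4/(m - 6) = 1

Multiply both sides by (m - 2)(m - 6):
3(m - 6) + 4(m - 2) = (m - 2)(m - 6).
Expand and collect terms: m² - 15m + 38 = 0.
By the quadratic formula, m = (15 ± √73) / 2, so m ≈ 11.772 or m ≈ 3.228.
Neither value makes a denominator zero (m ≠ 2, m ≠ 6), so both are valid.

m = 3.228 or m = 11.772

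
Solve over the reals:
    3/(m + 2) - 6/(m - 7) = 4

m = -1.079 or m = 5.329

Multiply both sides by (m + 2)(m - 7):
3(m - 7) - 6(m + 2) = 4(m + 2)(m - 7).
Expand and collect terms: 4m² - 17m - 23 = 0.
By the quadratic formula, m = (17 ± √657) / 8, so m ≈ 5.329 or m ≈ -1.079.
Neither value makes a denominator zero (m ≠ -2, m ≠ 7), so both are valid.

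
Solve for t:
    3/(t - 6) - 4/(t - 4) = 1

t = 1.6277 or t = 7.3723

Multiply both sides by (t - 6)(t - 4):
3(t - 4) - 4(t - 6) = (t - 6)(t - 4).
Expand and collect terms: t^2 - 9t + 12 = 0.
By the quadratic formula, t = (9 +/- sqrt(33)) / 2, so t ~= 7.3723 or t ~= 1.6277.
Neither value makes a denominator zero (t != 6, t != 4), so both are valid.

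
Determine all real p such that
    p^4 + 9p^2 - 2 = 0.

Let u = p^2. The equation becomes u^2 + 9u - 2 = 0.
By the quadratic formula, u = -9/2 + sqrt(89)/2 or u = -sqrt(89)/2 - 9/2.
p^2 = -9/2 + sqrt(89)/2 gives p = +/-sqrt(-9/2 + sqrt(89)/2) ~= +/-0.4658.
p^2 = -sqrt(89)/2 - 9/2 < 0 has no real solution.

p = -0.4658 or p = 0.4658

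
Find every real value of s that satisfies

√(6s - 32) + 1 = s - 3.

Isolate the radical: √(6s - 32) = s - 4.
Square both sides: 6s - 32 = (s - 4)².
Expand and rearrange: s² - 14s + 48 = 0.
Solving gives s = 8 or s = 6.
Check each candidate in the original equation:
  s = 8: √(16) = 4, while s - 4 = 4 — valid.
  s = 6: √(4) = 2, while s - 4 = 2 — valid.

s = 6 or s = 8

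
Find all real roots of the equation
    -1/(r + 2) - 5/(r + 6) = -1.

Multiply both sides by (r + 2)(r + 6):
-(r + 6) - 5(r + 2) = -(r + 2)(r + 6).
Expand and collect terms: -r² - 2r + 4 = 0.
By the quadratic formula, r = (2 ± √20) / -2, so r ≈ -3.2361 or r ≈ 1.2361.
Neither value makes a denominator zero (r ≠ -2, r ≠ -6), so both are valid.

r = -3.2361 or r = 1.2361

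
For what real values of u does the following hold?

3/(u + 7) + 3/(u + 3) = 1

Multiply both sides by (u + 7)(u + 3):
3(u + 3) + 3(u + 7) = (u + 7)(u + 3).
Expand and collect terms: u² + 4u - 9 = 0.
By the quadratic formula, u = (-4 ± √52) / 2, so u ≈ 1.6056 or u ≈ -5.6056.
Neither value makes a denominator zero (u ≠ -7, u ≠ -3), so both are valid.

u = -5.6056 or u = 1.6056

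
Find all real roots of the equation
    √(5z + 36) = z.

z = 9

Square both sides: 5z + 36 = (z)².
Expand and rearrange: z² - 5z - 36 = 0.
Solving gives z = 9 or z = -4.
Check each candidate in the original equation:
  z = 9: √(81) = 9, while z = 9 — valid.
  z = -4: √(16) = 4, while z = -4 — extraneous.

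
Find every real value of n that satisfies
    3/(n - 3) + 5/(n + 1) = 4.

n = 0 or n = 4

Multiply both sides by (n - 3)(n + 1):
3(n + 1) + 5(n - 3) = 4(n - 3)(n + 1).
Expand and collect terms: 4n² - 16n = 0.
Factor or apply the quadratic formula: n = 4 or n = 0.
Neither value makes a denominator zero (n ≠ 3, n ≠ -1), so both are valid.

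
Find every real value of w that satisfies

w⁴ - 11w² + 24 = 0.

w = -2.8284 or w = -1.7321 or w = 1.7321 or w = 2.8284

Let u = w². The equation becomes u² - 11u + 24 = 0.
Factor: (u - 3)(u - 8) = 0, so u = 3 or u = 8.
w² = 3 gives w = ±√(3) ≈ ±1.7321.
w² = 8 gives w = ±2·√(2) ≈ ±2.8284.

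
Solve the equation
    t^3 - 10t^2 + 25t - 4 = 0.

Possible rational roots are divisors of -4. Testing t = 4 gives 0, so (t - 4) is a factor.
Divide: t^3 - 10t^2 + 25t - 4 = (t - 4)(t^2 - 6t + 1).
Apply the quadratic formula to t^2 - 6t + 1 = 0: t = (6 +/- sqrt(32))/2, i.e. t ~= 5.8284 or t ~= 0.1716.

t = 0.1716 or t = 4 or t = 5.8284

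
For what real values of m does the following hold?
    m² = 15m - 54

Bring every term to one side: m² - 15m + 54 = 0.
Factor: (m - 9)(m - 6) = 0.
So m = 9 or m = 6.

m = 6 or m = 9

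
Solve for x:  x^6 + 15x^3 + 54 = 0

Let u = x^3. The equation becomes u^2 + 15u + 54 = 0.
Factor: (u + 6)(u + 9) = 0, so u = -6 or u = -9.
x^3 = -6 gives x = -(6)^(1/3) ~= -1.8171.
x^3 = -9 gives x = -(9)^(1/3) ~= -2.0801.

x = -2.0801 or x = -1.8171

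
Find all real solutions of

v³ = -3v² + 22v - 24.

v = -6.772 or v = 1.772 or v = 2

Rearrange: v³ + 3v² - 22v + 24 = 0.
Possible rational roots are divisors of 24. Testing v = 2 gives 0, so (v - 2) is a factor.
Divide: v³ + 3v² - 22v + 24 = (v - 2)(v² + 5v - 12).
Apply the quadratic formula to v² + 5v - 12 = 0: v = (-5 ± √73)/2, i.e. v ≈ 1.772 or v ≈ -6.772.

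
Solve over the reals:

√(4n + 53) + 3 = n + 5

n = 7

Isolate the radical: √(4n + 53) = n + 2.
Square both sides: 4n + 53 = (n + 2)².
Expand and rearrange: n² - 49 = 0.
Solving gives n = 7 or n = -7.
Check each candidate in the original equation:
  n = 7: √(81) = 9, while n + 2 = 9 — valid.
  n = -7: √(25) = 5, while n + 2 = -5 — extraneous.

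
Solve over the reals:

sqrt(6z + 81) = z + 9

z = 0

Square both sides: 6z + 81 = (z + 9)^2.
Expand and rearrange: z^2 + 12z = 0.
Solving gives z = 0 or z = -12.
Check each candidate in the original equation:
  z = 0: sqrt(81) = 9, while z + 9 = 9 — valid.
  z = -12: sqrt(9) = 3, while z + 9 = -3 — extraneous.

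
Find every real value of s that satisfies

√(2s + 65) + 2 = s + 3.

Isolate the radical: √(2s + 65) = s + 1.
Square both sides: 2s + 65 = (s + 1)².
Expand and rearrange: s² - 64 = 0.
Solving gives s = 8 or s = -8.
Check each candidate in the original equation:
  s = 8: √(81) = 9, while s + 1 = 9 — valid.
  s = -8: √(49) = 7, while s + 1 = -7 — extraneous.

s = 8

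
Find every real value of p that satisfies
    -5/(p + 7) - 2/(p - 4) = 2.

p = -9.6969 or p = 3.1969

Multiply both sides by (p + 7)(p - 4):
-5(p - 4) - 2(p + 7) = 2(p + 7)(p - 4).
Expand and collect terms: 2p^2 + 13p - 62 = 0.
By the quadratic formula, p = (-13 +/- sqrt(665)) / 4, so p ~= 3.1969 or p ~= -9.6969.
Neither value makes a denominator zero (p != -7, p != 4), so both are valid.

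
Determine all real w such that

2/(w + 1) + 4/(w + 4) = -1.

Multiply both sides by (w + 1)(w + 4):
2(w + 4) + 4(w + 1) = -(w + 1)(w + 4).
Expand and collect terms: -w^2 - 11w - 16 = 0.
By the quadratic formula, w = (11 +/- sqrt(57)) / -2, so w ~= -9.2749 or w ~= -1.7251.
Neither value makes a denominator zero (w != -1, w != -4), so both are valid.

w = -9.2749 or w = -1.7251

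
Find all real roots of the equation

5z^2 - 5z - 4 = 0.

Discriminant: (-5)^2 - 4*5*(-4) = 105.
Quadratic formula: z = (5 +/- sqrt(105)) / 10.
So z = 1/2 + sqrt(105)/10 ~= 1.5247 or z = 1/2 - sqrt(105)/10 ~= -0.5247.

z = -0.5247 or z = 1.5247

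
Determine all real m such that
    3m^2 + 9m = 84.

Bring every term to one side: 3m^2 + 9m - 84 = 0.
Factor: 3(m + 7)(m - 4) = 0.
So m = -7 or m = 4.

m = -7 or m = 4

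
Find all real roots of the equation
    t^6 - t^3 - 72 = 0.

t = -2 or t = 2.0801

Let u = t^3. The equation becomes u^2 - u - 72 = 0.
Factor: (u - 9)(u + 8) = 0, so u = 9 or u = -8.
t^3 = 9 gives t = (9)^(1/3) ~= 2.0801.
t^3 = -8 gives t = -2.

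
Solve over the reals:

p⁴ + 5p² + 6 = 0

No real solutions.

Let u = p². The equation becomes u² + 5u + 6 = 0.
Factor: (u + 3)(u + 2) = 0, so u = -3 or u = -2.
p² = -3 < 0 has no real solution.
p² = -2 < 0 has no real solution.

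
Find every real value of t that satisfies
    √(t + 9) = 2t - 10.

Square both sides: t + 9 = (2t - 10)².
Expand and rearrange: 4t² - 41t + 91 = 0.
Solving gives t = 7 or t = 3.25.
Check each candidate in the original equation:
  t = 7: √(16) = 4, while 2t - 10 = 4 — valid.
  t = 3.25: √(12.25) = 3.5, while 2t - 10 = -3.5 — extraneous.

t = 7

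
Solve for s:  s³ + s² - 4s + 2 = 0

s = -2.7321 or s = 0.7321 or s = 1

Possible rational roots are divisors of 2. Testing s = 1 gives 0, so (s - 1) is a factor.
Divide: s³ + s² - 4s + 2 = (s - 1)(s² + 2s - 2).
Apply the quadratic formula to s² + 2s - 2 = 0: s = (-2 ± √12)/2, i.e. s ≈ 0.7321 or s ≈ -2.7321.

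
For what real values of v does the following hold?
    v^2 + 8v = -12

Bring every term to one side: v^2 + 8v + 12 = 0.
Factor: (v + 2)(v + 6) = 0.
So v = -2 or v = -6.

v = -6 or v = -2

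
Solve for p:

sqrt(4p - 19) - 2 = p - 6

Isolate the radical: sqrt(4p - 19) = p - 4.
Square both sides: 4p - 19 = (p - 4)^2.
Expand and rearrange: p^2 - 12p + 35 = 0.
Solving gives p = 7 or p = 5.
Check each candidate in the original equation:
  p = 7: sqrt(9) = 3, while p - 4 = 3 — valid.
  p = 5: sqrt(1) = 1, while p - 4 = 1 — valid.

p = 5 or p = 7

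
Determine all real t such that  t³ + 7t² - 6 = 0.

t = -6.873 or t = -1 or t = 0.873

Possible rational roots are divisors of -6. Testing t = -1 gives 0, so (t + 1) is a factor.
Divide: t³ + 7t² - 6 = (t + 1)(t² + 6t - 6).
Apply the quadratic formula to t² + 6t - 6 = 0: t = (-6 ± √60)/2, i.e. t ≈ 0.873 or t ≈ -6.873.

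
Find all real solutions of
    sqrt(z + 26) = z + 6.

Square both sides: z + 26 = (z + 6)^2.
Expand and rearrange: z^2 + 11z + 10 = 0.
Solving gives z = -1 or z = -10.
Check each candidate in the original equation:
  z = -1: sqrt(25) = 5, while z + 6 = 5 — valid.
  z = -10: sqrt(16) = 4, while z + 6 = -4 — extraneous.

z = -1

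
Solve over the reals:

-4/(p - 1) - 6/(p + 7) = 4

p = -8.673 or p = 0.173

Multiply both sides by (p - 1)(p + 7):
-4(p + 7) - 6(p - 1) = 4(p - 1)(p + 7).
Expand and collect terms: 4p^2 + 34p - 6 = 0.
By the quadratic formula, p = (-34 +/- sqrt(1252)) / 8, so p ~= 0.173 or p ~= -8.673.
Neither value makes a denominator zero (p != 1, p != -7), so both are valid.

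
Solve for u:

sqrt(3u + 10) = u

Square both sides: 3u + 10 = (u)^2.
Expand and rearrange: u^2 - 3u - 10 = 0.
Solving gives u = 5 or u = -2.
Check each candidate in the original equation:
  u = 5: sqrt(25) = 5, while u = 5 — valid.
  u = -2: sqrt(4) = 2, while u = -2 — extraneous.

u = 5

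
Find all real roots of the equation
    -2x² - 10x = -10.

x = -5.8541 or x = 0.8541

Rearrange to standard form: -2x² - 10x + 10 = 0.
Discriminant: (-10)² − 4·(-2)·10 = 180.
Quadratic formula: x = (10 ± √180) / (-4).
So x = -3·√(5)/2 - 5/2 ≈ -5.8541 or x = -5/2 + 3·√(5)/2 ≈ 0.8541.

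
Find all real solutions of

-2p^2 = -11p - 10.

p = -0.7944 or p = 6.2944

Rearrange to standard form: -2p^2 + 11p + 10 = 0.
Discriminant: (11)^2 - 4*(-2)*10 = 201.
Quadratic formula: p = (-11 +/- sqrt(201)) / (-4).
So p = 11/4 - sqrt(201)/4 ~= -0.7944 or p = 11/4 + sqrt(201)/4 ~= 6.2944.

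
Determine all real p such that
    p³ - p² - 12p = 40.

Rearrange: p³ - p² - 12p - 40 = 0.
Possible rational roots are divisors of -40. Testing p = 5 gives 0, so (p - 5) is a factor.
Divide: p³ - p² - 12p - 40 = (p - 5)(p² + 4p + 8).
The quadratic p² + 4p + 8 has discriminant -16 < 0, so no further real roots.

p = 5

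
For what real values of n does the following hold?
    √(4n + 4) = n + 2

n = 0

Square both sides: 4n + 4 = (n + 2)².
Expand and rearrange: n² = 0.
This gives the repeated root n = 0.
Check in the original equation:
  n = 0: √(4) = 2, while n + 2 = 2 — valid.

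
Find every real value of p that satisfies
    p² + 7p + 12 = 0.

p = -4 or p = -3

Factor: (p + 4)(p + 3) = 0.
So p = -4 or p = -3.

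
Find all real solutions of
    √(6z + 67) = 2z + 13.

Square both sides: 6z + 67 = (2z + 13)².
Expand and rearrange: 4z² + 46z + 102 = 0.
Solving gives z = -3 or z = -8.5.
Check each candidate in the original equation:
  z = -3: √(49) = 7, while 2z + 13 = 7 — valid.
  z = -8.5: √(16) = 4, while 2z + 13 = -4 — extraneous.

z = -3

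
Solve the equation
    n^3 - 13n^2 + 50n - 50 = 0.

Possible rational roots are divisors of -50. Testing n = 5 gives 0, so (n - 5) is a factor.
Divide: n^3 - 13n^2 + 50n - 50 = (n - 5)(n^2 - 8n + 10).
Apply the quadratic formula to n^2 - 8n + 10 = 0: n = (8 +/- sqrt(24))/2, i.e. n ~= 6.4495 or n ~= 1.5505.

n = 1.5505 or n = 5 or n = 6.4495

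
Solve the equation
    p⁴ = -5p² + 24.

Let u = p². The equation becomes u² + 5u - 24 = 0.
Factor: (u - 3)(u + 8) = 0, so u = 3 or u = -8.
p² = 3 gives p = ±√(3) ≈ ±1.7321.
p² = -8 < 0 has no real solution.

p = -1.7321 or p = 1.7321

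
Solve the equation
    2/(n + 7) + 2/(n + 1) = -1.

n = -9.6056 or n = -2.3944

Multiply both sides by (n + 7)(n + 1):
2(n + 1) + 2(n + 7) = -(n + 7)(n + 1).
Expand and collect terms: -n² - 12n - 23 = 0.
By the quadratic formula, n = (12 ± √52) / -2, so n ≈ -9.6056 or n ≈ -2.3944.
Neither value makes a denominator zero (n ≠ -7, n ≠ -1), so both are valid.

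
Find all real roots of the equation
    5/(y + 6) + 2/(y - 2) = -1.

y = -11.8443 or y = 0.8443

Multiply both sides by (y + 6)(y - 2):
5(y - 2) + 2(y + 6) = -(y + 6)(y - 2).
Expand and collect terms: -y² - 11y + 10 = 0.
By the quadratic formula, y = (11 ± √161) / -2, so y ≈ -11.8443 or y ≈ 0.8443.
Neither value makes a denominator zero (y ≠ -6, y ≠ 2), so both are valid.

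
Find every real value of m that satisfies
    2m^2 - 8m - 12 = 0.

Discriminant: (-8)^2 - 4*2*(-12) = 160.
Quadratic formula: m = (8 +/- sqrt(160)) / 4.
So m = 2 + sqrt(10) ~= 5.1623 or m = 2 - sqrt(10) ~= -1.1623.

m = -1.1623 or m = 5.1623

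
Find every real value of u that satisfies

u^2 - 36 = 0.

Factor: (u + 6)(u - 6) = 0.
So u = -6 or u = 6.

u = -6 or u = 6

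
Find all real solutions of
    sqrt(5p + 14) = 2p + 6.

Square both sides: 5p + 14 = (2p + 6)^2.
Expand and rearrange: 4p^2 + 19p + 22 = 0.
Solving gives p = -2 or p = -2.75.
Check each candidate in the original equation:
  p = -2: sqrt(4) = 2, while 2p + 6 = 2 — valid.
  p = -2.75: sqrt(0.25) = 0.5, while 2p + 6 = 0.5 — valid.

p = -2.75 or p = -2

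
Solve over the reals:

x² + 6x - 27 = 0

Factor: (x - 3)(x + 9) = 0.
So x = 3 or x = -9.

x = -9 or x = 3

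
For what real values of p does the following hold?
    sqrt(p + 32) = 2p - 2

p = 4

Square both sides: p + 32 = (2p - 2)^2.
Expand and rearrange: 4p^2 - 9p - 28 = 0.
Solving gives p = 4 or p = -1.75.
Check each candidate in the original equation:
  p = 4: sqrt(36) = 6, while 2p - 2 = 6 — valid.
  p = -1.75: sqrt(30.25) = 5.5, while 2p - 2 = -5.5 — extraneous.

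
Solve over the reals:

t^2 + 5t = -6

t = -3 or t = -2

Bring every term to one side: t^2 + 5t + 6 = 0.
Factor: (t + 2)(t + 3) = 0.
So t = -2 or t = -3.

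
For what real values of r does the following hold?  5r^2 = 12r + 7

r = -0.4852 or r = 2.8852

Rearrange to standard form: 5r^2 - 12r - 7 = 0.
Discriminant: (-12)^2 - 4*5*(-7) = 284.
Quadratic formula: r = (12 +/- sqrt(284)) / 10.
So r = 6/5 + sqrt(71)/5 ~= 2.8852 or r = 6/5 - sqrt(71)/5 ~= -0.4852.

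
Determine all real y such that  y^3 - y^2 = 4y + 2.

y = -1 or y = -0.7321 or y = 2.7321

Rearrange: y^3 - y^2 - 4y - 2 = 0.
Possible rational roots are divisors of -2. Testing y = -1 gives 0, so (y + 1) is a factor.
Divide: y^3 - y^2 - 4y - 2 = (y + 1)(y^2 - 2y - 2).
Apply the quadratic formula to y^2 - 2y - 2 = 0: y = (2 +/- sqrt(12))/2, i.e. y ~= 2.7321 or y ~= -0.7321.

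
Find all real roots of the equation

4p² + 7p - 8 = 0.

Discriminant: (7)² − 4·4·(-8) = 177.
Quadratic formula: p = (-7 ± √177) / 8.
So p = -7/8 + √(177)/8 ≈ 0.788 or p = -√(177)/8 - 7/8 ≈ -2.538.

p = -2.538 or p = 0.788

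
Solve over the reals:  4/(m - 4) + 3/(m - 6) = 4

Multiply both sides by (m - 4)(m - 6):
4(m - 6) + 3(m - 4) = 4(m - 4)(m - 6).
Expand and collect terms: 4m² - 47m + 132 = 0.
By the quadratic formula, m = (47 ± √97) / 8, so m ≈ 7.1061 or m ≈ 4.6439.
Neither value makes a denominator zero (m ≠ 4, m ≠ 6), so both are valid.

m = 4.6439 or m = 7.1061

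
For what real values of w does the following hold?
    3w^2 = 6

w = -1.4142 or w = 1.4142

Rearrange to standard form: 3w^2 - 6 = 0.
Discriminant: (0)^2 - 4*3*(-6) = 72.
Quadratic formula: w = (0 +/- sqrt(72)) / 6.
So w = sqrt(2) ~= 1.4142 or w = -sqrt(2) ~= -1.4142.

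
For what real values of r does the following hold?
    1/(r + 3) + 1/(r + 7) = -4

Multiply both sides by (r + 3)(r + 7):
(r + 7) + (r + 3) = -4(r + 3)(r + 7).
Expand and collect terms: -4r² - 42r - 94 = 0.
By the quadratic formula, r = (42 ± √260) / -8, so r ≈ -7.2656 or r ≈ -3.2344.
Neither value makes a denominator zero (r ≠ -3, r ≠ -7), so both are valid.

r = -7.2656 or r = -3.2344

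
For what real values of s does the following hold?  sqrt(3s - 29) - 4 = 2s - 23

Isolate the radical: sqrt(3s - 29) = 2s - 19.
Square both sides: 3s - 29 = (2s - 19)^2.
Expand and rearrange: 4s^2 - 79s + 390 = 0.
Solving gives s = 10 or s = 9.75.
Check each candidate in the original equation:
  s = 10: sqrt(1) = 1, while 2s - 19 = 1 — valid.
  s = 9.75: sqrt(0.25) = 0.5, while 2s - 19 = 0.5 — valid.

s = 9.75 or s = 10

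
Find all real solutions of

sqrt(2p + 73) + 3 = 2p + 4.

Isolate the radical: sqrt(2p + 73) = 2p + 1.
Square both sides: 2p + 73 = (2p + 1)^2.
Expand and rearrange: 4p^2 + 2p - 72 = 0.
Solving gives p = 4 or p = -4.5.
Check each candidate in the original equation:
  p = 4: sqrt(81) = 9, while 2p + 1 = 9 — valid.
  p = -4.5: sqrt(64) = 8, while 2p + 1 = -8 — extraneous.

p = 4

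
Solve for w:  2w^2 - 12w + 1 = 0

Discriminant: (-12)^2 - 4*2*1 = 136.
Quadratic formula: w = (12 +/- sqrt(136)) / 4.
So w = sqrt(34)/2 + 3 ~= 5.9155 or w = 3 - sqrt(34)/2 ~= 0.0845.

w = 0.0845 or w = 5.9155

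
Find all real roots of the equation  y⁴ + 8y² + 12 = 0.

No real solutions.

Let u = y². The equation becomes u² + 8u + 12 = 0.
Factor: (u + 6)(u + 2) = 0, so u = -6 or u = -2.
y² = -6 < 0 has no real solution.
y² = -2 < 0 has no real solution.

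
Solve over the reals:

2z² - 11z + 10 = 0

Discriminant: (-11)² − 4·2·10 = 41.
Quadratic formula: z = (11 ± √41) / 4.
So z = √(41)/4 + 11/4 ≈ 4.3508 or z = 11/4 - √(41)/4 ≈ 1.1492.

z = 1.1492 or z = 4.3508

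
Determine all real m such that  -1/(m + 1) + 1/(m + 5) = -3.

m = -5.3094 or m = -0.6906

Multiply both sides by (m + 1)(m + 5):
-(m + 5) + (m + 1) = -3(m + 1)(m + 5).
Expand and collect terms: -3m^2 - 18m - 11 = 0.
By the quadratic formula, m = (18 +/- sqrt(192)) / -6, so m ~= -5.3094 or m ~= -0.6906.
Neither value makes a denominator zero (m != -1, m != -5), so both are valid.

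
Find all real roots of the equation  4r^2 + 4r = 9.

r = -2.0811 or r = 1.0811

Rearrange to standard form: 4r^2 + 4r - 9 = 0.
Discriminant: (4)^2 - 4*4*(-9) = 160.
Quadratic formula: r = (-4 +/- sqrt(160)) / 8.
So r = -1/2 + sqrt(10)/2 ~= 1.0811 or r = -sqrt(10)/2 - 1/2 ~= -2.0811.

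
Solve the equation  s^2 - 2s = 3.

Bring every term to one side: s^2 - 2s - 3 = 0.
Factor: (s + 1)(s - 3) = 0.
So s = -1 or s = 3.

s = -1 or s = 3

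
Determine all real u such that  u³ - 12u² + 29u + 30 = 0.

Possible rational roots are divisors of 30. Testing u = 5 gives 0, so (u - 5) is a factor.
Divide: u³ - 12u² + 29u + 30 = (u - 5)(u² - 7u - 6).
Apply the quadratic formula to u² - 7u - 6 = 0: u = (7 ± √73)/2, i.e. u ≈ 7.772 or u ≈ -0.772.

u = -0.772 or u = 5 or u = 7.772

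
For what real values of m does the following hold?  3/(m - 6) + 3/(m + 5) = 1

Multiply both sides by (m - 6)(m + 5):
3(m + 5) + 3(m - 6) = (m - 6)(m + 5).
Expand and collect terms: m^2 - 7m - 27 = 0.
By the quadratic formula, m = (7 +/- sqrt(157)) / 2, so m ~= 9.765 or m ~= -2.765.
Neither value makes a denominator zero (m != 6, m != -5), so both are valid.

m = -2.765 or m = 9.765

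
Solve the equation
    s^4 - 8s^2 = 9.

s = -3 or s = 3

Let u = s^2. The equation becomes u^2 - 8u - 9 = 0.
Factor: (u - 9)(u + 1) = 0, so u = 9 or u = -1.
s^2 = 9 gives s = +/-3.
s^2 = -1 < 0 has no real solution.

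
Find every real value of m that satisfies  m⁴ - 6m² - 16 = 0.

Let u = m². The equation becomes u² - 6u - 16 = 0.
Factor: (u - 8)(u + 2) = 0, so u = 8 or u = -2.
m² = 8 gives m = ±2·√(2) ≈ ±2.8284.
m² = -2 < 0 has no real solution.

m = -2.8284 or m = 2.8284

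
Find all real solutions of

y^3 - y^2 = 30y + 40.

y = -4 or y = -1.5311 or y = 6.5311

Rearrange: y^3 - y^2 - 30y - 40 = 0.
Possible rational roots are divisors of -40. Testing y = -4 gives 0, so (y + 4) is a factor.
Divide: y^3 - y^2 - 30y - 40 = (y + 4)(y^2 - 5y - 10).
Apply the quadratic formula to y^2 - 5y - 10 = 0: y = (5 +/- sqrt(65))/2, i.e. y ~= 6.5311 or y ~= -1.5311.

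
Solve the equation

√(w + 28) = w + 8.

w = -3

Square both sides: w + 28 = (w + 8)².
Expand and rearrange: w² + 15w + 36 = 0.
Solving gives w = -3 or w = -12.
Check each candidate in the original equation:
  w = -3: √(25) = 5, while w + 8 = 5 — valid.
  w = -12: √(16) = 4, while w + 8 = -4 — extraneous.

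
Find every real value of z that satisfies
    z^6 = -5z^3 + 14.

z = -1.9129 or z = 1.2599

Let u = z^3. The equation becomes u^2 + 5u - 14 = 0.
Factor: (u - 2)(u + 7) = 0, so u = 2 or u = -7.
z^3 = 2 gives z = (2)^(1/3) ~= 1.2599.
z^3 = -7 gives z = -(7)^(1/3) ~= -1.9129.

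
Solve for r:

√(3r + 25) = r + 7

r = -3

Square both sides: 3r + 25 = (r + 7)².
Expand and rearrange: r² + 11r + 24 = 0.
Solving gives r = -3 or r = -8.
Check each candidate in the original equation:
  r = -3: √(16) = 4, while r + 7 = 4 — valid.
  r = -8: √(1) = 1, while r + 7 = -1 — extraneous.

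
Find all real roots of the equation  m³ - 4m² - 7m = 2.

Rearrange: m³ - 4m² - 7m - 2 = 0.
Possible rational roots are divisors of -2. Testing m = -1 gives 0, so (m + 1) is a factor.
Divide: m³ - 4m² - 7m - 2 = (m + 1)(m² - 5m - 2).
Apply the quadratic formula to m² - 5m - 2 = 0: m = (5 ± √33)/2, i.e. m ≈ 5.3723 or m ≈ -0.3723.

m = -1 or m = -0.3723 or m = 5.3723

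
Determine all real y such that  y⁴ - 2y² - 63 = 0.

y = -3 or y = 3

Let u = y². The equation becomes u² - 2u - 63 = 0.
Factor: (u + 7)(u - 9) = 0, so u = -7 or u = 9.
y² = -7 < 0 has no real solution.
y² = 9 gives y = ±3.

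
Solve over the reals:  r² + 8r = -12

Bring every term to one side: r² + 8r + 12 = 0.
Factor: (r + 2)(r + 6) = 0.
So r = -2 or r = -6.

r = -6 or r = -2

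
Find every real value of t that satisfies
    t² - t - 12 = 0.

Factor: (t - 4)(t + 3) = 0.
So t = 4 or t = -3.

t = -3 or t = 4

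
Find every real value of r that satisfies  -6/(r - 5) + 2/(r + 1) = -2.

r = -1.6904 or r = 7.6904

Multiply both sides by (r - 5)(r + 1):
-6(r + 1) + 2(r - 5) = -2(r - 5)(r + 1).
Expand and collect terms: -2r² + 12r + 26 = 0.
By the quadratic formula, r = (-12 ± √352) / -4, so r ≈ -1.6904 or r ≈ 7.6904.
Neither value makes a denominator zero (r ≠ 5, r ≠ -1), so both are valid.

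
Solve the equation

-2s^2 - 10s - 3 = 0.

Discriminant: (-10)^2 - 4*(-2)*(-3) = 76.
Quadratic formula: s = (10 +/- sqrt(76)) / (-4).
So s = -5/2 - sqrt(19)/2 ~= -4.6794 or s = -5/2 + sqrt(19)/2 ~= -0.3206.

s = -4.6794 or s = -0.3206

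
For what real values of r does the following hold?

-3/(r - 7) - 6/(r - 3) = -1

Multiply both sides by (r - 7)(r - 3):
-3(r - 3) - 6(r - 7) = -(r - 7)(r - 3).
Expand and collect terms: -r^2 + 19r - 72 = 0.
By the quadratic formula, r = (-19 +/- sqrt(73)) / -2, so r ~= 5.228 or r ~= 13.772.
Neither value makes a denominator zero (r != 7, r != 3), so both are valid.

r = 5.228 or r = 13.772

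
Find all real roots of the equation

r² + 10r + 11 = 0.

Discriminant: (10)² − 4·1·11 = 56.
Quadratic formula: r = (-10 ± √56) / 2.
So r = -5 + √(14) ≈ -1.2583 or r = -5 - √(14) ≈ -8.7417.

r = -8.7417 or r = -1.2583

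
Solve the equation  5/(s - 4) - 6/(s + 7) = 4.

Multiply both sides by (s - 4)(s + 7):
5(s + 7) - 6(s - 4) = 4(s - 4)(s + 7).
Expand and collect terms: 4s^2 + 13s - 171 = 0.
By the quadratic formula, s = (-13 +/- sqrt(2905)) / 8, so s ~= 5.1123 or s ~= -8.3623.
Neither value makes a denominator zero (s != 4, s != -7), so both are valid.

s = -8.3623 or s = 5.1123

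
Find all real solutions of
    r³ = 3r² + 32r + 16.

Rearrange: r³ - 3r² - 32r - 16 = 0.
Possible rational roots are divisors of -16. Testing r = -4 gives 0, so (r + 4) is a factor.
Divide: r³ - 3r² - 32r - 16 = (r + 4)(r² - 7r - 4).
Apply the quadratic formula to r² - 7r - 4 = 0: r = (7 ± √65)/2, i.e. r ≈ 7.5311 or r ≈ -0.5311.

r = -4 or r = -0.5311 or r = 7.5311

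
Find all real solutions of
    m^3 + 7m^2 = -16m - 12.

Rearrange: m^3 + 7m^2 + 16m + 12 = 0.
Possible rational roots are divisors of 12. Testing m = -3 gives 0, so (m + 3) is a factor.
Divide: m^3 + 7m^2 + 16m + 12 = (m + 3)(m^2 + 4m + 4).
The quadratic has the repeated root m = -2.

m = -3 or m = -2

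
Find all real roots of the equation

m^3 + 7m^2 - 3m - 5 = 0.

Possible rational roots are divisors of -5. Testing m = 1 gives 0, so (m - 1) is a factor.
Divide: m^3 + 7m^2 - 3m - 5 = (m - 1)(m^2 + 8m + 5).
Apply the quadratic formula to m^2 + 8m + 5 = 0: m = (-8 +/- sqrt(44))/2, i.e. m ~= -0.6834 or m ~= -7.3166.

m = -7.3166 or m = -0.6834 or m = 1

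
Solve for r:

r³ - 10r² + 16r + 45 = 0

Possible rational roots are divisors of 45. Testing r = 5 gives 0, so (r - 5) is a factor.
Divide: r³ - 10r² + 16r + 45 = (r - 5)(r² - 5r - 9).
Apply the quadratic formula to r² - 5r - 9 = 0: r = (5 ± √61)/2, i.e. r ≈ 6.4051 or r ≈ -1.4051.

r = -1.4051 or r = 5 or r = 6.4051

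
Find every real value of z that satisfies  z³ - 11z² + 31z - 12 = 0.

z = 0.4586 or z = 4 or z = 6.5414

Possible rational roots are divisors of -12. Testing z = 4 gives 0, so (z - 4) is a factor.
Divide: z³ - 11z² + 31z - 12 = (z - 4)(z² - 7z + 3).
Apply the quadratic formula to z² - 7z + 3 = 0: z = (7 ± √37)/2, i.e. z ≈ 6.5414 or z ≈ 0.4586.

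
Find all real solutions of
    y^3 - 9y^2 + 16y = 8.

y = 1 or y = 1.1716 or y = 6.8284

Rearrange: y^3 - 9y^2 + 16y - 8 = 0.
Possible rational roots are divisors of -8. Testing y = 1 gives 0, so (y - 1) is a factor.
Divide: y^3 - 9y^2 + 16y - 8 = (y - 1)(y^2 - 8y + 8).
Apply the quadratic formula to y^2 - 8y + 8 = 0: y = (8 +/- sqrt(32))/2, i.e. y ~= 6.8284 or y ~= 1.1716.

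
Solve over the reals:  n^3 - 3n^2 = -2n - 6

Rearrange: n^3 - 3n^2 + 2n + 6 = 0.
Possible rational roots are divisors of 6. Testing n = -1 gives 0, so (n + 1) is a factor.
Divide: n^3 - 3n^2 + 2n + 6 = (n + 1)(n^2 - 4n + 6).
The quadratic n^2 - 4n + 6 has discriminant -8 < 0, so no further real roots.

n = -1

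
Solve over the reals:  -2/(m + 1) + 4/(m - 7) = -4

m = -0.4221 or m = 5.9221

Multiply both sides by (m + 1)(m - 7):
-2(m - 7) + 4(m + 1) = -4(m + 1)(m - 7).
Expand and collect terms: -4m^2 + 22m + 10 = 0.
By the quadratic formula, m = (-22 +/- sqrt(644)) / -8, so m ~= -0.4221 or m ~= 5.9221.
Neither value makes a denominator zero (m != -1, m != 7), so both are valid.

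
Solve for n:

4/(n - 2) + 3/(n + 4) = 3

n = -3.204 or n = 3.5373

Multiply both sides by (n - 2)(n + 4):
4(n + 4) + 3(n - 2) = 3(n - 2)(n + 4).
Expand and collect terms: 3n^2 - n - 34 = 0.
By the quadratic formula, n = (1 +/- sqrt(409)) / 6, so n ~= 3.5373 or n ~= -3.204.
Neither value makes a denominator zero (n != 2, n != -4), so both are valid.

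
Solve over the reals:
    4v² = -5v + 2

Rearrange to standard form: 4v² + 5v - 2 = 0.
Discriminant: (5)² − 4·4·(-2) = 57.
Quadratic formula: v = (-5 ± √57) / 8.
So v = -5/8 + √(57)/8 ≈ 0.3187 or v = -√(57)/8 - 5/8 ≈ -1.5687.

v = -1.5687 or v = 0.3187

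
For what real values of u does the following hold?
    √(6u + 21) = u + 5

u = -2

Square both sides: 6u + 21 = (u + 5)².
Expand and rearrange: u² + 4u + 4 = 0.
This gives the repeated root u = -2.
Check in the original equation:
  u = -2: √(9) = 3, while u + 5 = 3 — valid.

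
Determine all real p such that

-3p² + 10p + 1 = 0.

p = -0.0972 or p = 3.4305

Discriminant: (10)² − 4·(-3)·1 = 112.
Quadratic formula: p = (-10 ± √112) / (-6).
So p = 5/3 - 2·√(7)/3 ≈ -0.0972 or p = 5/3 + 2·√(7)/3 ≈ 3.4305.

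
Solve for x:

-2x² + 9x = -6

Rearrange to standard form: -2x² + 9x + 6 = 0.
Discriminant: (9)² − 4·(-2)·6 = 129.
Quadratic formula: x = (-9 ± √129) / (-4).
So x = 9/4 - √(129)/4 ≈ -0.5895 or x = 9/4 + √(129)/4 ≈ 5.0895.

x = -0.5895 or x = 5.0895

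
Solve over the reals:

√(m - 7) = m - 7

Square both sides: m - 7 = (m - 7)².
Expand and rearrange: m² - 15m + 56 = 0.
Solving gives m = 8 or m = 7.
Check each candidate in the original equation:
  m = 8: √(1) = 1, while m - 7 = 1 — valid.
  m = 7: √(0) = 0, while m - 7 = 0 — valid.

m = 7 or m = 8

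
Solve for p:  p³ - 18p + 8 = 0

Possible rational roots are divisors of 8. Testing p = 4 gives 0, so (p - 4) is a factor.
Divide: p³ - 18p + 8 = (p - 4)(p² + 4p - 2).
Apply the quadratic formula to p² + 4p - 2 = 0: p = (-4 ± √24)/2, i.e. p ≈ 0.4495 or p ≈ -4.4495.

p = -4.4495 or p = 0.4495 or p = 4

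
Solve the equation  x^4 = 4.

Let u = x^2. The equation becomes u^2 - 4 = 0.
Factor: (u - 2)(u + 2) = 0, so u = 2 or u = -2.
x^2 = 2 gives x = +/-sqrt(2) ~= +/-1.4142.
x^2 = -2 < 0 has no real solution.

x = -1.4142 or x = 1.4142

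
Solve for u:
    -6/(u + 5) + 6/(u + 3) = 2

Multiply both sides by (u + 5)(u + 3):
-6(u + 3) + 6(u + 5) = 2(u + 5)(u + 3).
Expand and collect terms: 2u^2 + 16u + 18 = 0.
By the quadratic formula, u = (-16 +/- sqrt(112)) / 4, so u ~= -1.3542 or u ~= -6.6458.
Neither value makes a denominator zero (u != -5, u != -3), so both are valid.

u = -6.6458 or u = -1.3542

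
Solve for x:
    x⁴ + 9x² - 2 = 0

Let u = x². The equation becomes u² + 9u - 2 = 0.
By the quadratic formula, u = -9/2 + √(89)/2 or u = -√(89)/2 - 9/2.
x² = -9/2 + √(89)/2 gives x = ±√(-9/2 + √(89)/2) ≈ ±0.4658.
x² = -√(89)/2 - 9/2 < 0 has no real solution.

x = -0.4658 or x = 0.4658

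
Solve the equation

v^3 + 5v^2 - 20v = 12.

Rearrange: v^3 + 5v^2 - 20v - 12 = 0.
Possible rational roots are divisors of -12. Testing v = 3 gives 0, so (v - 3) is a factor.
Divide: v^3 + 5v^2 - 20v - 12 = (v - 3)(v^2 + 8v + 4).
Apply the quadratic formula to v^2 + 8v + 4 = 0: v = (-8 +/- sqrt(48))/2, i.e. v ~= -0.5359 or v ~= -7.4641.

v = -7.4641 or v = -0.5359 or v = 3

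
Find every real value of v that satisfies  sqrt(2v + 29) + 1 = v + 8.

v = -2

Isolate the radical: sqrt(2v + 29) = v + 7.
Square both sides: 2v + 29 = (v + 7)^2.
Expand and rearrange: v^2 + 12v + 20 = 0.
Solving gives v = -2 or v = -10.
Check each candidate in the original equation:
  v = -2: sqrt(25) = 5, while v + 7 = 5 — valid.
  v = -10: sqrt(9) = 3, while v + 7 = -3 — extraneous.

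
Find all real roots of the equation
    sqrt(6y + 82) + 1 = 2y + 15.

y = -3

Isolate the radical: sqrt(6y + 82) = 2y + 14.
Square both sides: 6y + 82 = (2y + 14)^2.
Expand and rearrange: 4y^2 + 50y + 114 = 0.
Solving gives y = -3 or y = -9.5.
Check each candidate in the original equation:
  y = -3: sqrt(64) = 8, while 2y + 14 = 8 — valid.
  y = -9.5: sqrt(25) = 5, while 2y + 14 = -5 — extraneous.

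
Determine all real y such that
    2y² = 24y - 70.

y = 5 or y = 7

Bring every term to one side: 2y² - 24y + 70 = 0.
Factor: 2(y - 5)(y - 7) = 0.
So y = 5 or y = 7.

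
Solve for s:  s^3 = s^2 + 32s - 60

s = -6 or s = 2 or s = 5

Rearrange: s^3 - s^2 - 32s + 60 = 0.
Possible rational roots are divisors of 60. Testing s = 5 gives 0, so (s - 5) is a factor.
Divide: s^3 - s^2 - 32s + 60 = (s - 5)(s^2 + 4s - 12).
Factor the quadratic: s = 2 or s = -6.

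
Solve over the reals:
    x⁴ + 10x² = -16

Let u = x². The equation becomes u² + 10u + 16 = 0.
Factor: (u + 2)(u + 8) = 0, so u = -2 or u = -8.
x² = -2 < 0 has no real solution.
x² = -8 < 0 has no real solution.

No real solutions.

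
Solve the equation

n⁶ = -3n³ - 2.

Let u = n³. The equation becomes u² + 3u + 2 = 0.
Factor: (u + 1)(u + 2) = 0, so u = -1 or u = -2.
n³ = -1 gives n = -1.
n³ = -2 gives n = -∛(2) ≈ -1.2599.

n = -1.2599 or n = -1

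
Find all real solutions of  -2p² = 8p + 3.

Rearrange to standard form: -2p² - 8p - 3 = 0.
Discriminant: (-8)² − 4·(-2)·(-3) = 40.
Quadratic formula: p = (8 ± √40) / (-4).
So p = -2 - √(10)/2 ≈ -3.5811 or p = -2 + √(10)/2 ≈ -0.4189.

p = -3.5811 or p = -0.4189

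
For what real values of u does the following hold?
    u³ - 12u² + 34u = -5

Rearrange: u³ - 12u² + 34u + 5 = 0.
Possible rational roots are divisors of 5. Testing u = 5 gives 0, so (u - 5) is a factor.
Divide: u³ - 12u² + 34u + 5 = (u - 5)(u² - 7u - 1).
Apply the quadratic formula to u² - 7u - 1 = 0: u = (7 ± √53)/2, i.e. u ≈ 7.1401 or u ≈ -0.1401.

u = -0.1401 or u = 5 or u = 7.1401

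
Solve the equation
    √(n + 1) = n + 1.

Square both sides: n + 1 = (n + 1)².
Expand and rearrange: n² + n = 0.
Solving gives n = 0 or n = -1.
Check each candidate in the original equation:
  n = 0: √(1) = 1, while n + 1 = 1 — valid.
  n = -1: √(0) = 0, while n + 1 = 0 — valid.

n = -1 or n = 0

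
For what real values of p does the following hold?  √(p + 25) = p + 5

p = 0

Square both sides: p + 25 = (p + 5)².
Expand and rearrange: p² + 9p = 0.
Solving gives p = 0 or p = -9.
Check each candidate in the original equation:
  p = 0: √(25) = 5, while p + 5 = 5 — valid.
  p = -9: √(16) = 4, while p + 5 = -4 — extraneous.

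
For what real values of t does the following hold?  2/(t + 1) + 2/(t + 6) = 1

t = -4.7016 or t = 1.7016

Multiply both sides by (t + 1)(t + 6):
2(t + 6) + 2(t + 1) = (t + 1)(t + 6).
Expand and collect terms: t² + 3t - 8 = 0.
By the quadratic formula, t = (-3 ± √41) / 2, so t ≈ 1.7016 or t ≈ -4.7016.
Neither value makes a denominator zero (t ≠ -1, t ≠ -6), so both are valid.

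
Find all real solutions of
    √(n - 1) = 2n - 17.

Square both sides: n - 1 = (2n - 17)².
Expand and rearrange: 4n² - 69n + 290 = 0.
Solving gives n = 10 or n = 7.25.
Check each candidate in the original equation:
  n = 10: √(9) = 3, while 2n - 17 = 3 — valid.
  n = 7.25: √(6.25) = 2.5, while 2n - 17 = -2.5 — extraneous.

n = 10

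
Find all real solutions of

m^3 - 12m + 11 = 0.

m = -3.8541 or m = 1 or m = 2.8541

Possible rational roots are divisors of 11. Testing m = 1 gives 0, so (m - 1) is a factor.
Divide: m^3 - 12m + 11 = (m - 1)(m^2 + m - 11).
Apply the quadratic formula to m^2 + m - 11 = 0: m = (-1 +/- sqrt(45))/2, i.e. m ~= 2.8541 or m ~= -3.8541.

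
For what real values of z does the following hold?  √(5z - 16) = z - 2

z = 4 or z = 5

Square both sides: 5z - 16 = (z - 2)².
Expand and rearrange: z² - 9z + 20 = 0.
Solving gives z = 5 or z = 4.
Check each candidate in the original equation:
  z = 5: √(9) = 3, while z - 2 = 3 — valid.
  z = 4: √(4) = 2, while z - 2 = 2 — valid.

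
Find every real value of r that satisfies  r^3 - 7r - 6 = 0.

r = -2 or r = -1 or r = 3

Possible rational roots are divisors of -6. Testing r = 3 gives 0, so (r - 3) is a factor.
Divide: r^3 - 7r - 6 = (r - 3)(r^2 + 3r + 2).
Factor the quadratic: r = -1 or r = -2.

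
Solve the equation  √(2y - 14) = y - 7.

Square both sides: 2y - 14 = (y - 7)².
Expand and rearrange: y² - 16y + 63 = 0.
Solving gives y = 9 or y = 7.
Check each candidate in the original equation:
  y = 9: √(4) = 2, while y - 7 = 2 — valid.
  y = 7: √(0) = 0, while y - 7 = 0 — valid.

y = 7 or y = 9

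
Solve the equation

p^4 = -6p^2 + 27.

Let u = p^2. The equation becomes u^2 + 6u - 27 = 0.
Factor: (u - 3)(u + 9) = 0, so u = 3 or u = -9.
p^2 = 3 gives p = +/-sqrt(3) ~= +/-1.7321.
p^2 = -9 < 0 has no real solution.

p = -1.7321 or p = 1.7321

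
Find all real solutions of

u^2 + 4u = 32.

Bring every term to one side: u^2 + 4u - 32 = 0.
Factor: (u + 8)(u - 4) = 0.
So u = -8 or u = 4.

u = -8 or u = 4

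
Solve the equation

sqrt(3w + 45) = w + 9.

w = -3

Square both sides: 3w + 45 = (w + 9)^2.
Expand and rearrange: w^2 + 15w + 36 = 0.
Solving gives w = -3 or w = -12.
Check each candidate in the original equation:
  w = -3: sqrt(36) = 6, while w + 9 = 6 — valid.
  w = -12: sqrt(9) = 3, while w + 9 = -3 — extraneous.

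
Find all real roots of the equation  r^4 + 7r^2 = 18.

Let u = r^2. The equation becomes u^2 + 7u - 18 = 0.
Factor: (u - 2)(u + 9) = 0, so u = 2 or u = -9.
r^2 = 2 gives r = +/-sqrt(2) ~= +/-1.4142.
r^2 = -9 < 0 has no real solution.

r = -1.4142 or r = 1.4142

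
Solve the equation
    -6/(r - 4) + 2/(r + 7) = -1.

Multiply both sides by (r - 4)(r + 7):
-6(r + 7) + 2(r - 4) = -(r - 4)(r + 7).
Expand and collect terms: -r^2 + r + 78 = 0.
By the quadratic formula, r = (-1 +/- sqrt(313)) / -2, so r ~= -8.3459 or r ~= 9.3459.
Neither value makes a denominator zero (r != 4, r != -7), so both are valid.

r = -8.3459 or r = 9.3459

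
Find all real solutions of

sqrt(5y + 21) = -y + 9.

Square both sides: 5y + 21 = (-y + 9)^2.
Expand and rearrange: y^2 - 23y + 60 = 0.
Solving gives y = 20 or y = 3.
Check each candidate in the original equation:
  y = 20: sqrt(121) = 11, while -y + 9 = -11 — extraneous.
  y = 3: sqrt(36) = 6, while -y + 9 = 6 — valid.

y = 3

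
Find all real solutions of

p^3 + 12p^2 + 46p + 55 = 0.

Possible rational roots are divisors of 55. Testing p = -5 gives 0, so (p + 5) is a factor.
Divide: p^3 + 12p^2 + 46p + 55 = (p + 5)(p^2 + 7p + 11).
Apply the quadratic formula to p^2 + 7p + 11 = 0: p = (-7 +/- sqrt(5))/2, i.e. p ~= -2.382 or p ~= -4.618.

p = -5 or p = -4.618 or p = -2.382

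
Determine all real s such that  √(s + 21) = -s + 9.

s = 4

Square both sides: s + 21 = (-s + 9)².
Expand and rearrange: s² - 19s + 60 = 0.
Solving gives s = 15 or s = 4.
Check each candidate in the original equation:
  s = 15: √(36) = 6, while -s + 9 = -6 — extraneous.
  s = 4: √(25) = 5, while -s + 9 = 5 — valid.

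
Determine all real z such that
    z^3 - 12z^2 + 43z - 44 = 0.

Possible rational roots are divisors of -44. Testing z = 4 gives 0, so (z - 4) is a factor.
Divide: z^3 - 12z^2 + 43z - 44 = (z - 4)(z^2 - 8z + 11).
Apply the quadratic formula to z^2 - 8z + 11 = 0: z = (8 +/- sqrt(20))/2, i.e. z ~= 6.2361 or z ~= 1.7639.

z = 1.7639 or z = 4 or z = 6.2361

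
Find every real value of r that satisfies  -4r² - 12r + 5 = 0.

Discriminant: (-12)² − 4·(-4)·5 = 224.
Quadratic formula: r = (12 ± √224) / (-8).
So r = -√(14)/2 - 3/2 ≈ -3.3708 or r = -3/2 + √(14)/2 ≈ 0.3708.

r = -3.3708 or r = 0.3708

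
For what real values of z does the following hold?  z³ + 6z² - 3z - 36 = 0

Possible rational roots are divisors of -36. Testing z = -3 gives 0, so (z + 3) is a factor.
Divide: z³ + 6z² - 3z - 36 = (z + 3)(z² + 3z - 12).
Apply the quadratic formula to z² + 3z - 12 = 0: z = (-3 ± √57)/2, i.e. z ≈ 2.2749 or z ≈ -5.2749.

z = -5.2749 or z = -3 or z = 2.2749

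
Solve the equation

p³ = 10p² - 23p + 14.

p = 1 or p = 2 or p = 7

Rearrange: p³ - 10p² + 23p - 14 = 0.
Possible rational roots are divisors of -14. Testing p = 2 gives 0, so (p - 2) is a factor.
Divide: p³ - 10p² + 23p - 14 = (p - 2)(p² - 8p + 7).
Factor the quadratic: p = 7 or p = 1.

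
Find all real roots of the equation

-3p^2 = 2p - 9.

Rearrange to standard form: -3p^2 - 2p + 9 = 0.
Discriminant: (-2)^2 - 4*(-3)*9 = 112.
Quadratic formula: p = (2 +/- sqrt(112)) / (-6).
So p = -2*sqrt(7)/3 - 1/3 ~= -2.0972 or p = -1/3 + 2*sqrt(7)/3 ~= 1.4305.

p = -2.0972 or p = 1.4305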